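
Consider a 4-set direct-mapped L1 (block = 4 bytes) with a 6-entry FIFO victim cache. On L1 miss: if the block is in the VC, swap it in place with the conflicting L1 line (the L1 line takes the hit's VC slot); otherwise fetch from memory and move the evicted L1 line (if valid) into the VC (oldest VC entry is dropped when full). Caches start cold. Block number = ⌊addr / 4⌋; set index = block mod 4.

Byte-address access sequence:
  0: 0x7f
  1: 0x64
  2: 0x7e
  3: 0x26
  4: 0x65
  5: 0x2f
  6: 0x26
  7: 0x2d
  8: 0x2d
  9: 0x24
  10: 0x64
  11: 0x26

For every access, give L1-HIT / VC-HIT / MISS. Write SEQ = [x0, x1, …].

  [0] addr=0x7f blk=31 s=3: MISS | VC []
  [1] addr=0x64 blk=25 s=1: MISS | VC []
  [2] addr=0x7e blk=31 s=3: L1-HIT | VC []
  [3] addr=0x26 blk=9 s=1: MISS | VC [25]
  [4] addr=0x65 blk=25 s=1: VC-HIT | VC [9]
  [5] addr=0x2f blk=11 s=3: MISS | VC [9, 31]
  [6] addr=0x26 blk=9 s=1: VC-HIT | VC [25, 31]
  [7] addr=0x2d blk=11 s=3: L1-HIT | VC [25, 31]
  [8] addr=0x2d blk=11 s=3: L1-HIT | VC [25, 31]
  [9] addr=0x24 blk=9 s=1: L1-HIT | VC [25, 31]
  [10] addr=0x64 blk=25 s=1: VC-HIT | VC [9, 31]
  [11] addr=0x26 blk=9 s=1: VC-HIT | VC [25, 31]

SEQ = [MISS, MISS, L1-HIT, MISS, VC-HIT, MISS, VC-HIT, L1-HIT, L1-HIT, L1-HIT, VC-HIT, VC-HIT]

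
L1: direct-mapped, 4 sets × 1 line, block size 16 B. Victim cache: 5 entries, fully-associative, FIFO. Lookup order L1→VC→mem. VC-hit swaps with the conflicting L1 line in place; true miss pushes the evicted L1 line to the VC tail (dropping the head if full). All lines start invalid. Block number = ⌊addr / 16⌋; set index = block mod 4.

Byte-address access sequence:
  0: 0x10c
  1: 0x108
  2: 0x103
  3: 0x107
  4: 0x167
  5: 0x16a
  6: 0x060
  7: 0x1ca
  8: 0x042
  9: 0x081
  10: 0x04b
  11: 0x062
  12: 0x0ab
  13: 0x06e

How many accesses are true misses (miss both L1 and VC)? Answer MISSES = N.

#0 0x10c→b16/s0 MISS; vc=[]
#1 0x108→b16/s0 L1-HIT; vc=[]
#2 0x103→b16/s0 L1-HIT; vc=[]
#3 0x107→b16/s0 L1-HIT; vc=[]
#4 0x167→b22/s2 MISS; vc=[]
#5 0x16a→b22/s2 L1-HIT; vc=[]
#6 0x60→b6/s2 MISS; vc=[22]
#7 0x1ca→b28/s0 MISS; vc=[22,16]
#8 0x42→b4/s0 MISS; vc=[22,16,28]
#9 0x81→b8/s0 MISS; vc=[22,16,28,4]
#10 0x4b→b4/s0 VC-HIT; vc=[22,16,28,8]
#11 0x62→b6/s2 L1-HIT; vc=[22,16,28,8]
#12 0xab→b10/s2 MISS; vc=[22,16,28,8,6]
#13 0x6e→b6/s2 VC-HIT; vc=[22,16,28,8,10]

MISSES = 7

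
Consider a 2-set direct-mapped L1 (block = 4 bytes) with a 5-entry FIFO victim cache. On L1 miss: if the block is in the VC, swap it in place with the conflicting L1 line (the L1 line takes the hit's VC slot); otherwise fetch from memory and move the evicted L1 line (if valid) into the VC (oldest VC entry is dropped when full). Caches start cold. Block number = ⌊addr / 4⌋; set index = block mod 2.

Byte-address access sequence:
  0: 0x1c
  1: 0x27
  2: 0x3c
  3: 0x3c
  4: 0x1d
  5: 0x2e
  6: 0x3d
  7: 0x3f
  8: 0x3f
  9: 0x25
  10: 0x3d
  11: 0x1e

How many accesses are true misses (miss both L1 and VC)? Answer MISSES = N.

MISSES = 4

0: 0x1c (blk 7, set 1) → MISS  vc=[]
1: 0x27 (blk 9, set 1) → MISS  vc=[7]
2: 0x3c (blk 15, set 1) → MISS  vc=[7, 9]
3: 0x3c (blk 15, set 1) → L1-HIT  vc=[7, 9]
4: 0x1d (blk 7, set 1) → VC-HIT  vc=[15, 9]
5: 0x2e (blk 11, set 1) → MISS  vc=[15, 9, 7]
6: 0x3d (blk 15, set 1) → VC-HIT  vc=[11, 9, 7]
7: 0x3f (blk 15, set 1) → L1-HIT  vc=[11, 9, 7]
8: 0x3f (blk 15, set 1) → L1-HIT  vc=[11, 9, 7]
9: 0x25 (blk 9, set 1) → VC-HIT  vc=[11, 15, 7]
10: 0x3d (blk 15, set 1) → VC-HIT  vc=[11, 9, 7]
11: 0x1e (blk 7, set 1) → VC-HIT  vc=[11, 9, 15]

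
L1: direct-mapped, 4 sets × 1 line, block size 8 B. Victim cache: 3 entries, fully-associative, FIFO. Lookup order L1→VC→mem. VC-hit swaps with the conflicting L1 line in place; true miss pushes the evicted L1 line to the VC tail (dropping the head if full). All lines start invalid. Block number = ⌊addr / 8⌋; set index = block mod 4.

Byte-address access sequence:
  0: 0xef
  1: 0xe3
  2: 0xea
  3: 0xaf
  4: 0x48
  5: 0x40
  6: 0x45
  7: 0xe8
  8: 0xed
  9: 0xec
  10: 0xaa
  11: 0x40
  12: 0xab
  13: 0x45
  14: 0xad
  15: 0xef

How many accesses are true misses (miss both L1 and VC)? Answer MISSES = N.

  [0] addr=0xef blk=29 s=1: MISS | VC []
  [1] addr=0xe3 blk=28 s=0: MISS | VC []
  [2] addr=0xea blk=29 s=1: L1-HIT | VC []
  [3] addr=0xaf blk=21 s=1: MISS | VC [29]
  [4] addr=0x48 blk=9 s=1: MISS | VC [29, 21]
  [5] addr=0x40 blk=8 s=0: MISS | VC [29, 21, 28]
  [6] addr=0x45 blk=8 s=0: L1-HIT | VC [29, 21, 28]
  [7] addr=0xe8 blk=29 s=1: VC-HIT | VC [9, 21, 28]
  [8] addr=0xed blk=29 s=1: L1-HIT | VC [9, 21, 28]
  [9] addr=0xec blk=29 s=1: L1-HIT | VC [9, 21, 28]
  [10] addr=0xaa blk=21 s=1: VC-HIT | VC [9, 29, 28]
  [11] addr=0x40 blk=8 s=0: L1-HIT | VC [9, 29, 28]
  [12] addr=0xab blk=21 s=1: L1-HIT | VC [9, 29, 28]
  [13] addr=0x45 blk=8 s=0: L1-HIT | VC [9, 29, 28]
  [14] addr=0xad blk=21 s=1: L1-HIT | VC [9, 29, 28]
  [15] addr=0xef blk=29 s=1: VC-HIT | VC [9, 21, 28]

MISSES = 5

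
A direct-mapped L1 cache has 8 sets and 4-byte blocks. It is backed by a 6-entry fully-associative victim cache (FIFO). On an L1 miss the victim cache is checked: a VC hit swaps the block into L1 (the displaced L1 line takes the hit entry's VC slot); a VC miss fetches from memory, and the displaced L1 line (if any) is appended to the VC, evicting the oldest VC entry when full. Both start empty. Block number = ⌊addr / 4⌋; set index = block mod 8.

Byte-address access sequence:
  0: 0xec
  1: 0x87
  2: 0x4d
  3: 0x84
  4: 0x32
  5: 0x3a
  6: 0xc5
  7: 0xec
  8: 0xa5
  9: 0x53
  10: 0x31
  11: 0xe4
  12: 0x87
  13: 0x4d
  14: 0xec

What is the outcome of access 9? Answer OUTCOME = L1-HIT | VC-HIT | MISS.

  [0] addr=0xec blk=59 s=3: MISS | VC []
  [1] addr=0x87 blk=33 s=1: MISS | VC []
  [2] addr=0x4d blk=19 s=3: MISS | VC [59]
  [3] addr=0x84 blk=33 s=1: L1-HIT | VC [59]
  [4] addr=0x32 blk=12 s=4: MISS | VC [59]
  [5] addr=0x3a blk=14 s=6: MISS | VC [59]
  [6] addr=0xc5 blk=49 s=1: MISS | VC [59, 33]
  [7] addr=0xec blk=59 s=3: VC-HIT | VC [19, 33]
  [8] addr=0xa5 blk=41 s=1: MISS | VC [19, 33, 49]
  [9] addr=0x53 blk=20 s=4: MISS | VC [19, 33, 49, 12]
  [10] addr=0x31 blk=12 s=4: VC-HIT | VC [19, 33, 49, 20]
  [11] addr=0xe4 blk=57 s=1: MISS | VC [19, 33, 49, 20, 41]
  [12] addr=0x87 blk=33 s=1: VC-HIT | VC [19, 57, 49, 20, 41]
  [13] addr=0x4d blk=19 s=3: VC-HIT | VC [59, 57, 49, 20, 41]
  [14] addr=0xec blk=59 s=3: VC-HIT | VC [19, 57, 49, 20, 41]

OUTCOME = MISS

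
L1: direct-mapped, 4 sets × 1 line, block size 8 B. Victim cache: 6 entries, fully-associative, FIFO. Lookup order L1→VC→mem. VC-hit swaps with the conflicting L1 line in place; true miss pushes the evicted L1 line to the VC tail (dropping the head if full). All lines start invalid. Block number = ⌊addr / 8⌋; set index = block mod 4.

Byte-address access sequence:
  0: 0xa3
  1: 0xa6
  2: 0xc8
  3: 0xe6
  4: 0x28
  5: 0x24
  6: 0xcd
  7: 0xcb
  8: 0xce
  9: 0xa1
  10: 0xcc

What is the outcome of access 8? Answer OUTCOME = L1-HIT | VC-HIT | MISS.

0: 0xa3 (blk 20, set 0) → MISS  vc=[]
1: 0xa6 (blk 20, set 0) → L1-HIT  vc=[]
2: 0xc8 (blk 25, set 1) → MISS  vc=[]
3: 0xe6 (blk 28, set 0) → MISS  vc=[20]
4: 0x28 (blk 5, set 1) → MISS  vc=[20, 25]
5: 0x24 (blk 4, set 0) → MISS  vc=[20, 25, 28]
6: 0xcd (blk 25, set 1) → VC-HIT  vc=[20, 5, 28]
7: 0xcb (blk 25, set 1) → L1-HIT  vc=[20, 5, 28]
8: 0xce (blk 25, set 1) → L1-HIT  vc=[20, 5, 28]
9: 0xa1 (blk 20, set 0) → VC-HIT  vc=[4, 5, 28]
10: 0xcc (blk 25, set 1) → L1-HIT  vc=[4, 5, 28]

OUTCOME = L1-HIT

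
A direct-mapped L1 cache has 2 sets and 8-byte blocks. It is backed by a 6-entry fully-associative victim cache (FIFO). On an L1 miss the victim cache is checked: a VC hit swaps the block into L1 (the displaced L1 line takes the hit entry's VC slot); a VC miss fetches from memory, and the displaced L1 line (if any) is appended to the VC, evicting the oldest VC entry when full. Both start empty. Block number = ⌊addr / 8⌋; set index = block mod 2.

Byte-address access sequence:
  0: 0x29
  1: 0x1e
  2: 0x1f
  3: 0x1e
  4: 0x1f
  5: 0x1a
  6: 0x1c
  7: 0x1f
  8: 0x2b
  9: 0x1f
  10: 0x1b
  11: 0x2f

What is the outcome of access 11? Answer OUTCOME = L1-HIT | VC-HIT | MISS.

0: 0x29 (blk 5, set 1) → MISS  vc=[]
1: 0x1e (blk 3, set 1) → MISS  vc=[5]
2: 0x1f (blk 3, set 1) → L1-HIT  vc=[5]
3: 0x1e (blk 3, set 1) → L1-HIT  vc=[5]
4: 0x1f (blk 3, set 1) → L1-HIT  vc=[5]
5: 0x1a (blk 3, set 1) → L1-HIT  vc=[5]
6: 0x1c (blk 3, set 1) → L1-HIT  vc=[5]
7: 0x1f (blk 3, set 1) → L1-HIT  vc=[5]
8: 0x2b (blk 5, set 1) → VC-HIT  vc=[3]
9: 0x1f (blk 3, set 1) → VC-HIT  vc=[5]
10: 0x1b (blk 3, set 1) → L1-HIT  vc=[5]
11: 0x2f (blk 5, set 1) → VC-HIT  vc=[3]

OUTCOME = VC-HIT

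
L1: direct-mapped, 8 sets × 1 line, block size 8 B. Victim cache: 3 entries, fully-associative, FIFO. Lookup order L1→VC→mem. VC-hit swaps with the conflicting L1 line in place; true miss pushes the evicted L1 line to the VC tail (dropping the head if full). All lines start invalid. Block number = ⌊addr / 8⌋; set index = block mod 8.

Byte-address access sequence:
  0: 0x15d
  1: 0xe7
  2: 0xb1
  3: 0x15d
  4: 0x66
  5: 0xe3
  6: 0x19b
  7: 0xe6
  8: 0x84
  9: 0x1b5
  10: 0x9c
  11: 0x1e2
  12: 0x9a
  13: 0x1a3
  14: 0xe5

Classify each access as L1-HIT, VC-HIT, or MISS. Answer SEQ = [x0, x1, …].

0: 0x15d (blk 43, set 3) → MISS  vc=[]
1: 0xe7 (blk 28, set 4) → MISS  vc=[]
2: 0xb1 (blk 22, set 6) → MISS  vc=[]
3: 0x15d (blk 43, set 3) → L1-HIT  vc=[]
4: 0x66 (blk 12, set 4) → MISS  vc=[28]
5: 0xe3 (blk 28, set 4) → VC-HIT  vc=[12]
6: 0x19b (blk 51, set 3) → MISS  vc=[12, 43]
7: 0xe6 (blk 28, set 4) → L1-HIT  vc=[12, 43]
8: 0x84 (blk 16, set 0) → MISS  vc=[12, 43]
9: 0x1b5 (blk 54, set 6) → MISS  vc=[12, 43, 22]
10: 0x9c (blk 19, set 3) → MISS  vc=[43, 22, 51]
11: 0x1e2 (blk 60, set 4) → MISS  vc=[22, 51, 28]
12: 0x9a (blk 19, set 3) → L1-HIT  vc=[22, 51, 28]
13: 0x1a3 (blk 52, set 4) → MISS  vc=[51, 28, 60]
14: 0xe5 (blk 28, set 4) → VC-HIT  vc=[51, 52, 60]

SEQ = [MISS, MISS, MISS, L1-HIT, MISS, VC-HIT, MISS, L1-HIT, MISS, MISS, MISS, MISS, L1-HIT, MISS, VC-HIT]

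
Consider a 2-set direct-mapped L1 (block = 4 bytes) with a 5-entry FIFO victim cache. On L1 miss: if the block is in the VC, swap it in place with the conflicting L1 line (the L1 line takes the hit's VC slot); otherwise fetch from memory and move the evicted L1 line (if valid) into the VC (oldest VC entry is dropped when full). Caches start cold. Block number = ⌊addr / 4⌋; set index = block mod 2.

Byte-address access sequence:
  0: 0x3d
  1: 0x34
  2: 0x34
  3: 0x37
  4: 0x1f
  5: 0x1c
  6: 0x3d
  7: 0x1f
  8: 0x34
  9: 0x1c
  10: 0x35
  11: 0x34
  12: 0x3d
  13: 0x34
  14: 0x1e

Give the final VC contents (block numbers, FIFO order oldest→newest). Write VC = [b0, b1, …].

  [0] addr=0x3d blk=15 s=1: MISS | VC []
  [1] addr=0x34 blk=13 s=1: MISS | VC [15]
  [2] addr=0x34 blk=13 s=1: L1-HIT | VC [15]
  [3] addr=0x37 blk=13 s=1: L1-HIT | VC [15]
  [4] addr=0x1f blk=7 s=1: MISS | VC [15, 13]
  [5] addr=0x1c blk=7 s=1: L1-HIT | VC [15, 13]
  [6] addr=0x3d blk=15 s=1: VC-HIT | VC [7, 13]
  [7] addr=0x1f blk=7 s=1: VC-HIT | VC [15, 13]
  [8] addr=0x34 blk=13 s=1: VC-HIT | VC [15, 7]
  [9] addr=0x1c blk=7 s=1: VC-HIT | VC [15, 13]
  [10] addr=0x35 blk=13 s=1: VC-HIT | VC [15, 7]
  [11] addr=0x34 blk=13 s=1: L1-HIT | VC [15, 7]
  [12] addr=0x3d blk=15 s=1: VC-HIT | VC [13, 7]
  [13] addr=0x34 blk=13 s=1: VC-HIT | VC [15, 7]
  [14] addr=0x1e blk=7 s=1: VC-HIT | VC [15, 13]

VC = [15, 13]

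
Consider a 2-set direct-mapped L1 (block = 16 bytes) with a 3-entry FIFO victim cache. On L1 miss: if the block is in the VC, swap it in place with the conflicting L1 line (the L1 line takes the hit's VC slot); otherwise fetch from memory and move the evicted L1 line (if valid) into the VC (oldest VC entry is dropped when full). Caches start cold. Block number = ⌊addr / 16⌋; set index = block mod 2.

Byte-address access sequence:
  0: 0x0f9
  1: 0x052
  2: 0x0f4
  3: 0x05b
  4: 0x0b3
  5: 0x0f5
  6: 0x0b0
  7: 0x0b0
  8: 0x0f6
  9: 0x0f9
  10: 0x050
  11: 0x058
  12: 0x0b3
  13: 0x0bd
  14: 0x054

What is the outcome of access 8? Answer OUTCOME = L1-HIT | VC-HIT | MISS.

OUTCOME = VC-HIT

#0 0xf9→b15/s1 MISS; vc=[]
#1 0x52→b5/s1 MISS; vc=[15]
#2 0xf4→b15/s1 VC-HIT; vc=[5]
#3 0x5b→b5/s1 VC-HIT; vc=[15]
#4 0xb3→b11/s1 MISS; vc=[15,5]
#5 0xf5→b15/s1 VC-HIT; vc=[11,5]
#6 0xb0→b11/s1 VC-HIT; vc=[15,5]
#7 0xb0→b11/s1 L1-HIT; vc=[15,5]
#8 0xf6→b15/s1 VC-HIT; vc=[11,5]
#9 0xf9→b15/s1 L1-HIT; vc=[11,5]
#10 0x50→b5/s1 VC-HIT; vc=[11,15]
#11 0x58→b5/s1 L1-HIT; vc=[11,15]
#12 0xb3→b11/s1 VC-HIT; vc=[5,15]
#13 0xbd→b11/s1 L1-HIT; vc=[5,15]
#14 0x54→b5/s1 VC-HIT; vc=[11,15]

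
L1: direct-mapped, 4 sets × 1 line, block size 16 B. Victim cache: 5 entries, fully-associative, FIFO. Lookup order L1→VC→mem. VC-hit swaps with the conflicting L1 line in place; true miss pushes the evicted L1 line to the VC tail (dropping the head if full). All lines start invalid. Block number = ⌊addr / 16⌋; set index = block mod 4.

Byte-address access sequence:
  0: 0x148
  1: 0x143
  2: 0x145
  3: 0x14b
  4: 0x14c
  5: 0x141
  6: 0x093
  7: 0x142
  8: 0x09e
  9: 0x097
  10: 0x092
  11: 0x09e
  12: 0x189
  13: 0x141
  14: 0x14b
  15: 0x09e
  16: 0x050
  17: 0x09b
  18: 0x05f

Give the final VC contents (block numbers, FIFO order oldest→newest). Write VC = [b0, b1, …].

VC = [24, 9]

#0 0x148→b20/s0 MISS; vc=[]
#1 0x143→b20/s0 L1-HIT; vc=[]
#2 0x145→b20/s0 L1-HIT; vc=[]
#3 0x14b→b20/s0 L1-HIT; vc=[]
#4 0x14c→b20/s0 L1-HIT; vc=[]
#5 0x141→b20/s0 L1-HIT; vc=[]
#6 0x93→b9/s1 MISS; vc=[]
#7 0x142→b20/s0 L1-HIT; vc=[]
#8 0x9e→b9/s1 L1-HIT; vc=[]
#9 0x97→b9/s1 L1-HIT; vc=[]
#10 0x92→b9/s1 L1-HIT; vc=[]
#11 0x9e→b9/s1 L1-HIT; vc=[]
#12 0x189→b24/s0 MISS; vc=[20]
#13 0x141→b20/s0 VC-HIT; vc=[24]
#14 0x14b→b20/s0 L1-HIT; vc=[24]
#15 0x9e→b9/s1 L1-HIT; vc=[24]
#16 0x50→b5/s1 MISS; vc=[24,9]
#17 0x9b→b9/s1 VC-HIT; vc=[24,5]
#18 0x5f→b5/s1 VC-HIT; vc=[24,9]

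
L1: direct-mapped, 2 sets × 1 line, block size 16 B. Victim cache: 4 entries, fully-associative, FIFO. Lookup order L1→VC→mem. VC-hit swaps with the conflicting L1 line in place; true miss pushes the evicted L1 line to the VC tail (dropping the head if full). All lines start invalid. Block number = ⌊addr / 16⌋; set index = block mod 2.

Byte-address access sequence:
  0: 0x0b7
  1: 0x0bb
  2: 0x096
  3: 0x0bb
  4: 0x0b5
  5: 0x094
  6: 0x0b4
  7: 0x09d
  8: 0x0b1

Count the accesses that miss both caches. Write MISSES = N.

MISSES = 2

  [0] addr=0xb7 blk=11 s=1: MISS | VC []
  [1] addr=0xbb blk=11 s=1: L1-HIT | VC []
  [2] addr=0x96 blk=9 s=1: MISS | VC [11]
  [3] addr=0xbb blk=11 s=1: VC-HIT | VC [9]
  [4] addr=0xb5 blk=11 s=1: L1-HIT | VC [9]
  [5] addr=0x94 blk=9 s=1: VC-HIT | VC [11]
  [6] addr=0xb4 blk=11 s=1: VC-HIT | VC [9]
  [7] addr=0x9d blk=9 s=1: VC-HIT | VC [11]
  [8] addr=0xb1 blk=11 s=1: VC-HIT | VC [9]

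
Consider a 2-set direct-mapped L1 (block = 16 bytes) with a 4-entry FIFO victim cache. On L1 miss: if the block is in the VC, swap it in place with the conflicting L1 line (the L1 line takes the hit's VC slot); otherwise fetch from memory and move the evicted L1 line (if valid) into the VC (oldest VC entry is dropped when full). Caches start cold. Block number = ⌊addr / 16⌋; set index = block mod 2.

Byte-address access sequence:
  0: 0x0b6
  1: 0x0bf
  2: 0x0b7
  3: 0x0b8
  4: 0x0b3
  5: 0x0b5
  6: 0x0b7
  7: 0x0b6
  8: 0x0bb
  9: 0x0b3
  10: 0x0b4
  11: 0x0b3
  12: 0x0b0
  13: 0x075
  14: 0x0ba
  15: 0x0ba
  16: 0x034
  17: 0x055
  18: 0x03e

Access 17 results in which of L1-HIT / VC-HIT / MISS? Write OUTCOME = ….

#0 0xb6→b11/s1 MISS; vc=[]
#1 0xbf→b11/s1 L1-HIT; vc=[]
#2 0xb7→b11/s1 L1-HIT; vc=[]
#3 0xb8→b11/s1 L1-HIT; vc=[]
#4 0xb3→b11/s1 L1-HIT; vc=[]
#5 0xb5→b11/s1 L1-HIT; vc=[]
#6 0xb7→b11/s1 L1-HIT; vc=[]
#7 0xb6→b11/s1 L1-HIT; vc=[]
#8 0xbb→b11/s1 L1-HIT; vc=[]
#9 0xb3→b11/s1 L1-HIT; vc=[]
#10 0xb4→b11/s1 L1-HIT; vc=[]
#11 0xb3→b11/s1 L1-HIT; vc=[]
#12 0xb0→b11/s1 L1-HIT; vc=[]
#13 0x75→b7/s1 MISS; vc=[11]
#14 0xba→b11/s1 VC-HIT; vc=[7]
#15 0xba→b11/s1 L1-HIT; vc=[7]
#16 0x34→b3/s1 MISS; vc=[7,11]
#17 0x55→b5/s1 MISS; vc=[7,11,3]
#18 0x3e→b3/s1 VC-HIT; vc=[7,11,5]

OUTCOME = MISS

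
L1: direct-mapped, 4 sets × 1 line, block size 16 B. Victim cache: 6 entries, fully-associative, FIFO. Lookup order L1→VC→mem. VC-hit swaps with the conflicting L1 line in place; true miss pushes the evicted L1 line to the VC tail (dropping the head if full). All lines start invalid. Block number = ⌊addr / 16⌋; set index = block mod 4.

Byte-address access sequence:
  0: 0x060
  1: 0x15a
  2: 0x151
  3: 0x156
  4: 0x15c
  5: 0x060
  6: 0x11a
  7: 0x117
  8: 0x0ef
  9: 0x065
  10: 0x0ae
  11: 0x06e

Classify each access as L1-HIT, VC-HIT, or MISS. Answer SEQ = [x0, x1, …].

SEQ = [MISS, MISS, L1-HIT, L1-HIT, L1-HIT, L1-HIT, MISS, L1-HIT, MISS, VC-HIT, MISS, VC-HIT]

#0 0x60→b6/s2 MISS; vc=[]
#1 0x15a→b21/s1 MISS; vc=[]
#2 0x151→b21/s1 L1-HIT; vc=[]
#3 0x156→b21/s1 L1-HIT; vc=[]
#4 0x15c→b21/s1 L1-HIT; vc=[]
#5 0x60→b6/s2 L1-HIT; vc=[]
#6 0x11a→b17/s1 MISS; vc=[21]
#7 0x117→b17/s1 L1-HIT; vc=[21]
#8 0xef→b14/s2 MISS; vc=[21,6]
#9 0x65→b6/s2 VC-HIT; vc=[21,14]
#10 0xae→b10/s2 MISS; vc=[21,14,6]
#11 0x6e→b6/s2 VC-HIT; vc=[21,14,10]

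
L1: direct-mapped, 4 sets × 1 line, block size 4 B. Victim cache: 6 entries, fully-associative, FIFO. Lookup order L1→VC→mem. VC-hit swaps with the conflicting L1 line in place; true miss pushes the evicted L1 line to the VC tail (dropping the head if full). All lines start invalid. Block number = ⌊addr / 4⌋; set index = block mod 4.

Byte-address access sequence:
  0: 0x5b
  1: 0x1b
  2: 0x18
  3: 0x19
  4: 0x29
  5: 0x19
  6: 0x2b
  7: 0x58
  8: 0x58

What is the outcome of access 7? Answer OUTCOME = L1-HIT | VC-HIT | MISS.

  [0] addr=0x5b blk=22 s=2: MISS | VC []
  [1] addr=0x1b blk=6 s=2: MISS | VC [22]
  [2] addr=0x18 blk=6 s=2: L1-HIT | VC [22]
  [3] addr=0x19 blk=6 s=2: L1-HIT | VC [22]
  [4] addr=0x29 blk=10 s=2: MISS | VC [22, 6]
  [5] addr=0x19 blk=6 s=2: VC-HIT | VC [22, 10]
  [6] addr=0x2b blk=10 s=2: VC-HIT | VC [22, 6]
  [7] addr=0x58 blk=22 s=2: VC-HIT | VC [10, 6]
  [8] addr=0x58 blk=22 s=2: L1-HIT | VC [10, 6]

OUTCOME = VC-HIT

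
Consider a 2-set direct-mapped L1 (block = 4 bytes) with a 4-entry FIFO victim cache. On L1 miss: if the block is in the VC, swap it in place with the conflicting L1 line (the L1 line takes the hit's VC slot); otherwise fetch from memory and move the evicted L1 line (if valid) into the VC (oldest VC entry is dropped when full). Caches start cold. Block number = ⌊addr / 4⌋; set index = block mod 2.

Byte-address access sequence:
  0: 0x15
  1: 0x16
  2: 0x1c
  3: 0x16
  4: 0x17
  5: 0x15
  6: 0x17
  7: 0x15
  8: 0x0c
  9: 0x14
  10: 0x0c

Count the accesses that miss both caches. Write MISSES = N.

0: 0x15 (blk 5, set 1) → MISS  vc=[]
1: 0x16 (blk 5, set 1) → L1-HIT  vc=[]
2: 0x1c (blk 7, set 1) → MISS  vc=[5]
3: 0x16 (blk 5, set 1) → VC-HIT  vc=[7]
4: 0x17 (blk 5, set 1) → L1-HIT  vc=[7]
5: 0x15 (blk 5, set 1) → L1-HIT  vc=[7]
6: 0x17 (blk 5, set 1) → L1-HIT  vc=[7]
7: 0x15 (blk 5, set 1) → L1-HIT  vc=[7]
8: 0xc (blk 3, set 1) → MISS  vc=[7, 5]
9: 0x14 (blk 5, set 1) → VC-HIT  vc=[7, 3]
10: 0xc (blk 3, set 1) → VC-HIT  vc=[7, 5]

MISSES = 3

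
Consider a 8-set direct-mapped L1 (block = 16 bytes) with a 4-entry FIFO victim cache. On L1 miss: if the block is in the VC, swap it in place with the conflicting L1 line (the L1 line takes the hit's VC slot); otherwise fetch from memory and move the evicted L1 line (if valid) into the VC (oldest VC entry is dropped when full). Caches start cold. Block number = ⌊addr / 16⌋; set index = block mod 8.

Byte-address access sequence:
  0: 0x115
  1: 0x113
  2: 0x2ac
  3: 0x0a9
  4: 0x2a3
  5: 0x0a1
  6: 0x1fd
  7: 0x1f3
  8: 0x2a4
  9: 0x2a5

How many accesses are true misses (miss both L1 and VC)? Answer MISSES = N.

MISSES = 4

#0 0x115→b17/s1 MISS; vc=[]
#1 0x113→b17/s1 L1-HIT; vc=[]
#2 0x2ac→b42/s2 MISS; vc=[]
#3 0xa9→b10/s2 MISS; vc=[42]
#4 0x2a3→b42/s2 VC-HIT; vc=[10]
#5 0xa1→b10/s2 VC-HIT; vc=[42]
#6 0x1fd→b31/s7 MISS; vc=[42]
#7 0x1f3→b31/s7 L1-HIT; vc=[42]
#8 0x2a4→b42/s2 VC-HIT; vc=[10]
#9 0x2a5→b42/s2 L1-HIT; vc=[10]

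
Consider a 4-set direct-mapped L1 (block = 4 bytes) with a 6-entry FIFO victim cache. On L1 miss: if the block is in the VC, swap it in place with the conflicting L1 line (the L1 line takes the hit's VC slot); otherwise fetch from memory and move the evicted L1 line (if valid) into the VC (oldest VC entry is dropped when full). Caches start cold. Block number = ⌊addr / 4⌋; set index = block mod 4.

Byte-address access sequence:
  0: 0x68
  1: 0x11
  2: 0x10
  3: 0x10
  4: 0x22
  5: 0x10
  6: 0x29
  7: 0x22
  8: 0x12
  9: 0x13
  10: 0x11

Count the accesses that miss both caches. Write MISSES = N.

  [0] addr=0x68 blk=26 s=2: MISS | VC []
  [1] addr=0x11 blk=4 s=0: MISS | VC []
  [2] addr=0x10 blk=4 s=0: L1-HIT | VC []
  [3] addr=0x10 blk=4 s=0: L1-HIT | VC []
  [4] addr=0x22 blk=8 s=0: MISS | VC [4]
  [5] addr=0x10 blk=4 s=0: VC-HIT | VC [8]
  [6] addr=0x29 blk=10 s=2: MISS | VC [8, 26]
  [7] addr=0x22 blk=8 s=0: VC-HIT | VC [4, 26]
  [8] addr=0x12 blk=4 s=0: VC-HIT | VC [8, 26]
  [9] addr=0x13 blk=4 s=0: L1-HIT | VC [8, 26]
  [10] addr=0x11 blk=4 s=0: L1-HIT | VC [8, 26]

MISSES = 4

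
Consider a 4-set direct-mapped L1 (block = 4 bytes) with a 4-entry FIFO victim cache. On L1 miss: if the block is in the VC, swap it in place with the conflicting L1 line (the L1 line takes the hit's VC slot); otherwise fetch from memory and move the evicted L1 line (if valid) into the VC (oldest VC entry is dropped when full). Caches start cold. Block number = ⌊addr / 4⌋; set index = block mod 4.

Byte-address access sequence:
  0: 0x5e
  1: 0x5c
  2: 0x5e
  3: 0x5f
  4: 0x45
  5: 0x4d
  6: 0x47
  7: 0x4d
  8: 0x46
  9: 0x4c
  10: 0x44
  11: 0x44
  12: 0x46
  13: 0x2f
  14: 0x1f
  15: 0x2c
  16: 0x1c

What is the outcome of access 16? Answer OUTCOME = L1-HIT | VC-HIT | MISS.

OUTCOME = VC-HIT

0: 0x5e (blk 23, set 3) → MISS  vc=[]
1: 0x5c (blk 23, set 3) → L1-HIT  vc=[]
2: 0x5e (blk 23, set 3) → L1-HIT  vc=[]
3: 0x5f (blk 23, set 3) → L1-HIT  vc=[]
4: 0x45 (blk 17, set 1) → MISS  vc=[]
5: 0x4d (blk 19, set 3) → MISS  vc=[23]
6: 0x47 (blk 17, set 1) → L1-HIT  vc=[23]
7: 0x4d (blk 19, set 3) → L1-HIT  vc=[23]
8: 0x46 (blk 17, set 1) → L1-HIT  vc=[23]
9: 0x4c (blk 19, set 3) → L1-HIT  vc=[23]
10: 0x44 (blk 17, set 1) → L1-HIT  vc=[23]
11: 0x44 (blk 17, set 1) → L1-HIT  vc=[23]
12: 0x46 (blk 17, set 1) → L1-HIT  vc=[23]
13: 0x2f (blk 11, set 3) → MISS  vc=[23, 19]
14: 0x1f (blk 7, set 3) → MISS  vc=[23, 19, 11]
15: 0x2c (blk 11, set 3) → VC-HIT  vc=[23, 19, 7]
16: 0x1c (blk 7, set 3) → VC-HIT  vc=[23, 19, 11]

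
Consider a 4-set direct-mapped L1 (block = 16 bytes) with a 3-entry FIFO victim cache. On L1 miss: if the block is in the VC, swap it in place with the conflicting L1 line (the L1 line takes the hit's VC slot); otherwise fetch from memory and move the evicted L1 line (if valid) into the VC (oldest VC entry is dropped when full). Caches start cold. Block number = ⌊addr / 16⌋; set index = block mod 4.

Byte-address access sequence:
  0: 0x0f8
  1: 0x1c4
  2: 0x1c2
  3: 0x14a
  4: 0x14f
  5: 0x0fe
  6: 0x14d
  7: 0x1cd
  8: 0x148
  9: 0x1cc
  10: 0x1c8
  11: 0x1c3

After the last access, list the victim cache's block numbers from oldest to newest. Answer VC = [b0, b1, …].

VC = [20]

#0 0xf8→b15/s3 MISS; vc=[]
#1 0x1c4→b28/s0 MISS; vc=[]
#2 0x1c2→b28/s0 L1-HIT; vc=[]
#3 0x14a→b20/s0 MISS; vc=[28]
#4 0x14f→b20/s0 L1-HIT; vc=[28]
#5 0xfe→b15/s3 L1-HIT; vc=[28]
#6 0x14d→b20/s0 L1-HIT; vc=[28]
#7 0x1cd→b28/s0 VC-HIT; vc=[20]
#8 0x148→b20/s0 VC-HIT; vc=[28]
#9 0x1cc→b28/s0 VC-HIT; vc=[20]
#10 0x1c8→b28/s0 L1-HIT; vc=[20]
#11 0x1c3→b28/s0 L1-HIT; vc=[20]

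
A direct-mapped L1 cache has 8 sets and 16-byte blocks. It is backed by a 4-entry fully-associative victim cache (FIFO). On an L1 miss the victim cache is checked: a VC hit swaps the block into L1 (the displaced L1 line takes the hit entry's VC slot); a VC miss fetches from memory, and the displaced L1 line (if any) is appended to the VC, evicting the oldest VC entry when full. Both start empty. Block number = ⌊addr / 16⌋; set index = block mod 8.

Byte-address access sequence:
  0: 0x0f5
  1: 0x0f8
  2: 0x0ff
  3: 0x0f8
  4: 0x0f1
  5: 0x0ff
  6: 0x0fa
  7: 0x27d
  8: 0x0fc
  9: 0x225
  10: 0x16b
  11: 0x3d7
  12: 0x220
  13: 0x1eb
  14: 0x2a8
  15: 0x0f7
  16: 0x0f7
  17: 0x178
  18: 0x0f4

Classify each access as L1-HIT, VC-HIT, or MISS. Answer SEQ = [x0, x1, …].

  [0] addr=0xf5 blk=15 s=7: MISS | VC []
  [1] addr=0xf8 blk=15 s=7: L1-HIT | VC []
  [2] addr=0xff blk=15 s=7: L1-HIT | VC []
  [3] addr=0xf8 blk=15 s=7: L1-HIT | VC []
  [4] addr=0xf1 blk=15 s=7: L1-HIT | VC []
  [5] addr=0xff blk=15 s=7: L1-HIT | VC []
  [6] addr=0xfa blk=15 s=7: L1-HIT | VC []
  [7] addr=0x27d blk=39 s=7: MISS | VC [15]
  [8] addr=0xfc blk=15 s=7: VC-HIT | VC [39]
  [9] addr=0x225 blk=34 s=2: MISS | VC [39]
  [10] addr=0x16b blk=22 s=6: MISS | VC [39]
  [11] addr=0x3d7 blk=61 s=5: MISS | VC [39]
  [12] addr=0x220 blk=34 s=2: L1-HIT | VC [39]
  [13] addr=0x1eb blk=30 s=6: MISS | VC [39, 22]
  [14] addr=0x2a8 blk=42 s=2: MISS | VC [39, 22, 34]
  [15] addr=0xf7 blk=15 s=7: L1-HIT | VC [39, 22, 34]
  [16] addr=0xf7 blk=15 s=7: L1-HIT | VC [39, 22, 34]
  [17] addr=0x178 blk=23 s=7: MISS | VC [39, 22, 34, 15]
  [18] addr=0xf4 blk=15 s=7: VC-HIT | VC [39, 22, 34, 23]

SEQ = [MISS, L1-HIT, L1-HIT, L1-HIT, L1-HIT, L1-HIT, L1-HIT, MISS, VC-HIT, MISS, MISS, MISS, L1-HIT, MISS, MISS, L1-HIT, L1-HIT, MISS, VC-HIT]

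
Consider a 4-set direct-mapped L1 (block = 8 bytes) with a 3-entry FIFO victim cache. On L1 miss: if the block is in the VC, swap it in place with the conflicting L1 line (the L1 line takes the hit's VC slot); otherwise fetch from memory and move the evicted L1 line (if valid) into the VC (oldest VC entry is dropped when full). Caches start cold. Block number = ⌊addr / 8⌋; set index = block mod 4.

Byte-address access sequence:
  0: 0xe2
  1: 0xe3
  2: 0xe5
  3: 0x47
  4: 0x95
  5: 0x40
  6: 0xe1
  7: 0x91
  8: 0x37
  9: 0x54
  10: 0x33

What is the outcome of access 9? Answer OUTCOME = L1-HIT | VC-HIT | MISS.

OUTCOME = MISS

0: 0xe2 (blk 28, set 0) → MISS  vc=[]
1: 0xe3 (blk 28, set 0) → L1-HIT  vc=[]
2: 0xe5 (blk 28, set 0) → L1-HIT  vc=[]
3: 0x47 (blk 8, set 0) → MISS  vc=[28]
4: 0x95 (blk 18, set 2) → MISS  vc=[28]
5: 0x40 (blk 8, set 0) → L1-HIT  vc=[28]
6: 0xe1 (blk 28, set 0) → VC-HIT  vc=[8]
7: 0x91 (blk 18, set 2) → L1-HIT  vc=[8]
8: 0x37 (blk 6, set 2) → MISS  vc=[8, 18]
9: 0x54 (blk 10, set 2) → MISS  vc=[8, 18, 6]
10: 0x33 (blk 6, set 2) → VC-HIT  vc=[8, 18, 10]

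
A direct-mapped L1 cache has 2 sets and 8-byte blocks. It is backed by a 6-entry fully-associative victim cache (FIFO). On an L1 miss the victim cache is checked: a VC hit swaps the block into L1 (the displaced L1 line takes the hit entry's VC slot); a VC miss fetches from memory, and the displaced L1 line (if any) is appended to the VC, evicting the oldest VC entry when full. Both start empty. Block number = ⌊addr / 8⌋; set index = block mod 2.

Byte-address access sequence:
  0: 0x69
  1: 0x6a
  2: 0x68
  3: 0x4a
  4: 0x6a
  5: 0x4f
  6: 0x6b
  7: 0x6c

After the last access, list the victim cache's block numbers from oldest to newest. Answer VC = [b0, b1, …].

VC = [9]

#0 0x69→b13/s1 MISS; vc=[]
#1 0x6a→b13/s1 L1-HIT; vc=[]
#2 0x68→b13/s1 L1-HIT; vc=[]
#3 0x4a→b9/s1 MISS; vc=[13]
#4 0x6a→b13/s1 VC-HIT; vc=[9]
#5 0x4f→b9/s1 VC-HIT; vc=[13]
#6 0x6b→b13/s1 VC-HIT; vc=[9]
#7 0x6c→b13/s1 L1-HIT; vc=[9]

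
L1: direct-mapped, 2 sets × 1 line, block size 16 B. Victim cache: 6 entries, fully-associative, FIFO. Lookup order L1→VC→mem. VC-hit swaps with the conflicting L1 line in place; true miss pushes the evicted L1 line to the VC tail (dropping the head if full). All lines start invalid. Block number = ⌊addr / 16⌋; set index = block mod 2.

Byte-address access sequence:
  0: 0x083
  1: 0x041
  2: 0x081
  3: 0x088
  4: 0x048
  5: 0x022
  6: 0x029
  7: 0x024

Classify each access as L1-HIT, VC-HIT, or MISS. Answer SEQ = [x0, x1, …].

SEQ = [MISS, MISS, VC-HIT, L1-HIT, VC-HIT, MISS, L1-HIT, L1-HIT]

0: 0x83 (blk 8, set 0) → MISS  vc=[]
1: 0x41 (blk 4, set 0) → MISS  vc=[8]
2: 0x81 (blk 8, set 0) → VC-HIT  vc=[4]
3: 0x88 (blk 8, set 0) → L1-HIT  vc=[4]
4: 0x48 (blk 4, set 0) → VC-HIT  vc=[8]
5: 0x22 (blk 2, set 0) → MISS  vc=[8, 4]
6: 0x29 (blk 2, set 0) → L1-HIT  vc=[8, 4]
7: 0x24 (blk 2, set 0) → L1-HIT  vc=[8, 4]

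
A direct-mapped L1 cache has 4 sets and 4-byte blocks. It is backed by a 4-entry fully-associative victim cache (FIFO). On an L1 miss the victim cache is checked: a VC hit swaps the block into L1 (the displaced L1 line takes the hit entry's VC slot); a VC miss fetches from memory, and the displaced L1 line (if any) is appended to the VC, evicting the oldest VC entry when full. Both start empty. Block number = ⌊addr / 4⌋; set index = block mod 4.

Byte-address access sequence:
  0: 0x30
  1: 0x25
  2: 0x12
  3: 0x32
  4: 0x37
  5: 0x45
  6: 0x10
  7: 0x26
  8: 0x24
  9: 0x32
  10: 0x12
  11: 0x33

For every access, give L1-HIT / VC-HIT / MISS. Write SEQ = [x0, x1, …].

SEQ = [MISS, MISS, MISS, VC-HIT, MISS, MISS, VC-HIT, VC-HIT, L1-HIT, VC-HIT, VC-HIT, VC-HIT]

  [0] addr=0x30 blk=12 s=0: MISS | VC []
  [1] addr=0x25 blk=9 s=1: MISS | VC []
  [2] addr=0x12 blk=4 s=0: MISS | VC [12]
  [3] addr=0x32 blk=12 s=0: VC-HIT | VC [4]
  [4] addr=0x37 blk=13 s=1: MISS | VC [4, 9]
  [5] addr=0x45 blk=17 s=1: MISS | VC [4, 9, 13]
  [6] addr=0x10 blk=4 s=0: VC-HIT | VC [12, 9, 13]
  [7] addr=0x26 blk=9 s=1: VC-HIT | VC [12, 17, 13]
  [8] addr=0x24 blk=9 s=1: L1-HIT | VC [12, 17, 13]
  [9] addr=0x32 blk=12 s=0: VC-HIT | VC [4, 17, 13]
  [10] addr=0x12 blk=4 s=0: VC-HIT | VC [12, 17, 13]
  [11] addr=0x33 blk=12 s=0: VC-HIT | VC [4, 17, 13]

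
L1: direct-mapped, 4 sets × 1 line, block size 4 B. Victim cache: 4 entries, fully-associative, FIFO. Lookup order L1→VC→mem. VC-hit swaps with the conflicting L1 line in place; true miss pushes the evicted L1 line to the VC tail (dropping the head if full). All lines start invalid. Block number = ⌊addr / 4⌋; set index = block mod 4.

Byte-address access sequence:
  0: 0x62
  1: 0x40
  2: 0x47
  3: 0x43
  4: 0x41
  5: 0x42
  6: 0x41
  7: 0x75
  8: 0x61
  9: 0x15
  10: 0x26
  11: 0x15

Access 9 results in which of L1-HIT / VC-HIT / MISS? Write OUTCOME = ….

  [0] addr=0x62 blk=24 s=0: MISS | VC []
  [1] addr=0x40 blk=16 s=0: MISS | VC [24]
  [2] addr=0x47 blk=17 s=1: MISS | VC [24]
  [3] addr=0x43 blk=16 s=0: L1-HIT | VC [24]
  [4] addr=0x41 blk=16 s=0: L1-HIT | VC [24]
  [5] addr=0x42 blk=16 s=0: L1-HIT | VC [24]
  [6] addr=0x41 blk=16 s=0: L1-HIT | VC [24]
  [7] addr=0x75 blk=29 s=1: MISS | VC [24, 17]
  [8] addr=0x61 blk=24 s=0: VC-HIT | VC [16, 17]
  [9] addr=0x15 blk=5 s=1: MISS | VC [16, 17, 29]
  [10] addr=0x26 blk=9 s=1: MISS | VC [16, 17, 29, 5]
  [11] addr=0x15 blk=5 s=1: VC-HIT | VC [16, 17, 29, 9]

OUTCOME = MISS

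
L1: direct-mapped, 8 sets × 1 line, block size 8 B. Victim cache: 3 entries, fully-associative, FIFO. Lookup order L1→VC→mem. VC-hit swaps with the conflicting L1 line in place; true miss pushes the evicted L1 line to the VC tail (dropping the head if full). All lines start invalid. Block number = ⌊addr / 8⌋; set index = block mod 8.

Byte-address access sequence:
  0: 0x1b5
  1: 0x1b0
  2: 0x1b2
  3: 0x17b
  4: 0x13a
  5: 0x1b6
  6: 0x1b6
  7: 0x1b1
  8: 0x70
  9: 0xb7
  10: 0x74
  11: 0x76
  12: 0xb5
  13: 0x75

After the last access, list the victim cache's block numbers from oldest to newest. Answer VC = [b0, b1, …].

0: 0x1b5 (blk 54, set 6) → MISS  vc=[]
1: 0x1b0 (blk 54, set 6) → L1-HIT  vc=[]
2: 0x1b2 (blk 54, set 6) → L1-HIT  vc=[]
3: 0x17b (blk 47, set 7) → MISS  vc=[]
4: 0x13a (blk 39, set 7) → MISS  vc=[47]
5: 0x1b6 (blk 54, set 6) → L1-HIT  vc=[47]
6: 0x1b6 (blk 54, set 6) → L1-HIT  vc=[47]
7: 0x1b1 (blk 54, set 6) → L1-HIT  vc=[47]
8: 0x70 (blk 14, set 6) → MISS  vc=[47, 54]
9: 0xb7 (blk 22, set 6) → MISS  vc=[47, 54, 14]
10: 0x74 (blk 14, set 6) → VC-HIT  vc=[47, 54, 22]
11: 0x76 (blk 14, set 6) → L1-HIT  vc=[47, 54, 22]
12: 0xb5 (blk 22, set 6) → VC-HIT  vc=[47, 54, 14]
13: 0x75 (blk 14, set 6) → VC-HIT  vc=[47, 54, 22]

VC = [47, 54, 22]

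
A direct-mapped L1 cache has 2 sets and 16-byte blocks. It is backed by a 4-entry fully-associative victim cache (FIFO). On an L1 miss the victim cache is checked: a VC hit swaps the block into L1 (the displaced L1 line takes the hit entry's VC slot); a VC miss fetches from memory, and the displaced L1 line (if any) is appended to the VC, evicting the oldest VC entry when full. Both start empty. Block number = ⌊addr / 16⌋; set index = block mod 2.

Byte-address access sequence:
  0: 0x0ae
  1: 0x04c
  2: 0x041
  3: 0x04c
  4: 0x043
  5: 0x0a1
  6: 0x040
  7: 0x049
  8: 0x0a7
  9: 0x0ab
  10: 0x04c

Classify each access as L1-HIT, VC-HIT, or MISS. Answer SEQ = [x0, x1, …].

SEQ = [MISS, MISS, L1-HIT, L1-HIT, L1-HIT, VC-HIT, VC-HIT, L1-HIT, VC-HIT, L1-HIT, VC-HIT]

0: 0xae (blk 10, set 0) → MISS  vc=[]
1: 0x4c (blk 4, set 0) → MISS  vc=[10]
2: 0x41 (blk 4, set 0) → L1-HIT  vc=[10]
3: 0x4c (blk 4, set 0) → L1-HIT  vc=[10]
4: 0x43 (blk 4, set 0) → L1-HIT  vc=[10]
5: 0xa1 (blk 10, set 0) → VC-HIT  vc=[4]
6: 0x40 (blk 4, set 0) → VC-HIT  vc=[10]
7: 0x49 (blk 4, set 0) → L1-HIT  vc=[10]
8: 0xa7 (blk 10, set 0) → VC-HIT  vc=[4]
9: 0xab (blk 10, set 0) → L1-HIT  vc=[4]
10: 0x4c (blk 4, set 0) → VC-HIT  vc=[10]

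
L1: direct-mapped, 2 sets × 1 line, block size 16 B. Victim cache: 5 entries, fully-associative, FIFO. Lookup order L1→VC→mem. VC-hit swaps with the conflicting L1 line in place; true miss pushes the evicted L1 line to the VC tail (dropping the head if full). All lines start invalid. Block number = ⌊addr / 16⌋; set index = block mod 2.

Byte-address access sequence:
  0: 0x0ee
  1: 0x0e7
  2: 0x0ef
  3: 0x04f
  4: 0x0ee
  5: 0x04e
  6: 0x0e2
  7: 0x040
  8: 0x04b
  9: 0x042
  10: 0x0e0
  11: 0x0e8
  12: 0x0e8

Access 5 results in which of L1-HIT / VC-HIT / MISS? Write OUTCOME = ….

OUTCOME = VC-HIT

0: 0xee (blk 14, set 0) → MISS  vc=[]
1: 0xe7 (blk 14, set 0) → L1-HIT  vc=[]
2: 0xef (blk 14, set 0) → L1-HIT  vc=[]
3: 0x4f (blk 4, set 0) → MISS  vc=[14]
4: 0xee (blk 14, set 0) → VC-HIT  vc=[4]
5: 0x4e (blk 4, set 0) → VC-HIT  vc=[14]
6: 0xe2 (blk 14, set 0) → VC-HIT  vc=[4]
7: 0x40 (blk 4, set 0) → VC-HIT  vc=[14]
8: 0x4b (blk 4, set 0) → L1-HIT  vc=[14]
9: 0x42 (blk 4, set 0) → L1-HIT  vc=[14]
10: 0xe0 (blk 14, set 0) → VC-HIT  vc=[4]
11: 0xe8 (blk 14, set 0) → L1-HIT  vc=[4]
12: 0xe8 (blk 14, set 0) → L1-HIT  vc=[4]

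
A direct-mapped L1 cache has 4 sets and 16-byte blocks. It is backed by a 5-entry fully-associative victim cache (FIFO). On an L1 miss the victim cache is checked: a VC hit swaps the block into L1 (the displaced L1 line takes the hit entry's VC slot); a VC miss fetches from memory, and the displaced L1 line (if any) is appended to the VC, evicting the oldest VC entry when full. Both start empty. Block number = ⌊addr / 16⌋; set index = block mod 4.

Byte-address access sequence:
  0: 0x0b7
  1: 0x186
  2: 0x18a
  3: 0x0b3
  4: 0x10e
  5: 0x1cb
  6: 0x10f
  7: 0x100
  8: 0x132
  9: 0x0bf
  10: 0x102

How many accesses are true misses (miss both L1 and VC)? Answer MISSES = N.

MISSES = 5

  [0] addr=0xb7 blk=11 s=3: MISS | VC []
  [1] addr=0x186 blk=24 s=0: MISS | VC []
  [2] addr=0x18a blk=24 s=0: L1-HIT | VC []
  [3] addr=0xb3 blk=11 s=3: L1-HIT | VC []
  [4] addr=0x10e blk=16 s=0: MISS | VC [24]
  [5] addr=0x1cb blk=28 s=0: MISS | VC [24, 16]
  [6] addr=0x10f blk=16 s=0: VC-HIT | VC [24, 28]
  [7] addr=0x100 blk=16 s=0: L1-HIT | VC [24, 28]
  [8] addr=0x132 blk=19 s=3: MISS | VC [24, 28, 11]
  [9] addr=0xbf blk=11 s=3: VC-HIT | VC [24, 28, 19]
  [10] addr=0x102 blk=16 s=0: L1-HIT | VC [24, 28, 19]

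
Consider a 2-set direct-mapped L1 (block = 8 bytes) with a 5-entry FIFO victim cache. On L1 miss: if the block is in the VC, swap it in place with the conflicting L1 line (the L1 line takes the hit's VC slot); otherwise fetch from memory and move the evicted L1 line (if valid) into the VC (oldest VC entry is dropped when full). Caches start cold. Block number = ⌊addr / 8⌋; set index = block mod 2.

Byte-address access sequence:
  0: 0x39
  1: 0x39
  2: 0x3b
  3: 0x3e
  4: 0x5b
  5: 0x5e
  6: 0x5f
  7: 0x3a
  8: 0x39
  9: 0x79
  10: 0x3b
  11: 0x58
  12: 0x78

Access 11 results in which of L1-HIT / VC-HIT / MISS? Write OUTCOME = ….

#0 0x39→b7/s1 MISS; vc=[]
#1 0x39→b7/s1 L1-HIT; vc=[]
#2 0x3b→b7/s1 L1-HIT; vc=[]
#3 0x3e→b7/s1 L1-HIT; vc=[]
#4 0x5b→b11/s1 MISS; vc=[7]
#5 0x5e→b11/s1 L1-HIT; vc=[7]
#6 0x5f→b11/s1 L1-HIT; vc=[7]
#7 0x3a→b7/s1 VC-HIT; vc=[11]
#8 0x39→b7/s1 L1-HIT; vc=[11]
#9 0x79→b15/s1 MISS; vc=[11,7]
#10 0x3b→b7/s1 VC-HIT; vc=[11,15]
#11 0x58→b11/s1 VC-HIT; vc=[7,15]
#12 0x78→b15/s1 VC-HIT; vc=[7,11]

OUTCOME = VC-HIT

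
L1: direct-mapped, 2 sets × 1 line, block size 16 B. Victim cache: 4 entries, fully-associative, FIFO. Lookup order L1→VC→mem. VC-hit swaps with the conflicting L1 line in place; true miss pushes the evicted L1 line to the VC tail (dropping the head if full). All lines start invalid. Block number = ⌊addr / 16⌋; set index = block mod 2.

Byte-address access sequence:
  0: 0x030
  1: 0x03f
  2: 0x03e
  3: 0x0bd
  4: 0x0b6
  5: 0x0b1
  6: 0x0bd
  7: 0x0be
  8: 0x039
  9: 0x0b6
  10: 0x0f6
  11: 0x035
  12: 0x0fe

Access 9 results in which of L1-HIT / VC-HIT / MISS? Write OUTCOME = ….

OUTCOME = VC-HIT

  [0] addr=0x30 blk=3 s=1: MISS | VC []
  [1] addr=0x3f blk=3 s=1: L1-HIT | VC []
  [2] addr=0x3e blk=3 s=1: L1-HIT | VC []
  [3] addr=0xbd blk=11 s=1: MISS | VC [3]
  [4] addr=0xb6 blk=11 s=1: L1-HIT | VC [3]
  [5] addr=0xb1 blk=11 s=1: L1-HIT | VC [3]
  [6] addr=0xbd blk=11 s=1: L1-HIT | VC [3]
  [7] addr=0xbe blk=11 s=1: L1-HIT | VC [3]
  [8] addr=0x39 blk=3 s=1: VC-HIT | VC [11]
  [9] addr=0xb6 blk=11 s=1: VC-HIT | VC [3]
  [10] addr=0xf6 blk=15 s=1: MISS | VC [3, 11]
  [11] addr=0x35 blk=3 s=1: VC-HIT | VC [15, 11]
  [12] addr=0xfe blk=15 s=1: VC-HIT | VC [3, 11]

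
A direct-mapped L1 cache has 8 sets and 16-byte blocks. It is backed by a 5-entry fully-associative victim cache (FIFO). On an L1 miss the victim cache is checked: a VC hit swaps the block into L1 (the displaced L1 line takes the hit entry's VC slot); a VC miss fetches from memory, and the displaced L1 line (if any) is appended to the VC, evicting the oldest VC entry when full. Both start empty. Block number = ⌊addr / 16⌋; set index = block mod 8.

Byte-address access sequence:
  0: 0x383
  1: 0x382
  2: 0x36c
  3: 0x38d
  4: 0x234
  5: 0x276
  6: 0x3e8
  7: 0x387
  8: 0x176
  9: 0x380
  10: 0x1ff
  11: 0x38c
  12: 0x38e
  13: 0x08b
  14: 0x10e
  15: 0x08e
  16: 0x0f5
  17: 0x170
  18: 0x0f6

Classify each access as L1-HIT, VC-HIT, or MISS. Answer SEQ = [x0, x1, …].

0: 0x383 (blk 56, set 0) → MISS  vc=[]
1: 0x382 (blk 56, set 0) → L1-HIT  vc=[]
2: 0x36c (blk 54, set 6) → MISS  vc=[]
3: 0x38d (blk 56, set 0) → L1-HIT  vc=[]
4: 0x234 (blk 35, set 3) → MISS  vc=[]
5: 0x276 (blk 39, set 7) → MISS  vc=[]
6: 0x3e8 (blk 62, set 6) → MISS  vc=[54]
7: 0x387 (blk 56, set 0) → L1-HIT  vc=[54]
8: 0x176 (blk 23, set 7) → MISS  vc=[54, 39]
9: 0x380 (blk 56, set 0) → L1-HIT  vc=[54, 39]
10: 0x1ff (blk 31, set 7) → MISS  vc=[54, 39, 23]
11: 0x38c (blk 56, set 0) → L1-HIT  vc=[54, 39, 23]
12: 0x38e (blk 56, set 0) → L1-HIT  vc=[54, 39, 23]
13: 0x8b (blk 8, set 0) → MISS  vc=[54, 39, 23, 56]
14: 0x10e (blk 16, set 0) → MISS  vc=[54, 39, 23, 56, 8]
15: 0x8e (blk 8, set 0) → VC-HIT  vc=[54, 39, 23, 56, 16]
16: 0xf5 (blk 15, set 7) → MISS  vc=[39, 23, 56, 16, 31]
17: 0x170 (blk 23, set 7) → VC-HIT  vc=[39, 15, 56, 16, 31]
18: 0xf6 (blk 15, set 7) → VC-HIT  vc=[39, 23, 56, 16, 31]

SEQ = [MISS, L1-HIT, MISS, L1-HIT, MISS, MISS, MISS, L1-HIT, MISS, L1-HIT, MISS, L1-HIT, L1-HIT, MISS, MISS, VC-HIT, MISS, VC-HIT, VC-HIT]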